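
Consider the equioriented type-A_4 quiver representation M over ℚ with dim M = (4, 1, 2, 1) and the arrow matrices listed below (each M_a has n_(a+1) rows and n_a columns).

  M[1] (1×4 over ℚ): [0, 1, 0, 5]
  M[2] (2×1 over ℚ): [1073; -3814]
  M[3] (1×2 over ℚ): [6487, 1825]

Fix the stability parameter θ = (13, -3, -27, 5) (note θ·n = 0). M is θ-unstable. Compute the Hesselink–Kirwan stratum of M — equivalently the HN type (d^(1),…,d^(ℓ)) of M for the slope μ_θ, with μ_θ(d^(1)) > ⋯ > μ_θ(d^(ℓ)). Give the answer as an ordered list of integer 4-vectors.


Barcode: M ≅ I[1,1]^3, I[1,4], I[3,3]. HN layers by μ_θ (4 steps, strictly decreasing):
  μ^(1)=13; μ^(2)=5; μ^(3)=-17/3; μ^(4)=-27

((3, 0, 0, 0); (0, 0, 0, 1); (1, 1, 1, 0); (0, 0, 1, 0))


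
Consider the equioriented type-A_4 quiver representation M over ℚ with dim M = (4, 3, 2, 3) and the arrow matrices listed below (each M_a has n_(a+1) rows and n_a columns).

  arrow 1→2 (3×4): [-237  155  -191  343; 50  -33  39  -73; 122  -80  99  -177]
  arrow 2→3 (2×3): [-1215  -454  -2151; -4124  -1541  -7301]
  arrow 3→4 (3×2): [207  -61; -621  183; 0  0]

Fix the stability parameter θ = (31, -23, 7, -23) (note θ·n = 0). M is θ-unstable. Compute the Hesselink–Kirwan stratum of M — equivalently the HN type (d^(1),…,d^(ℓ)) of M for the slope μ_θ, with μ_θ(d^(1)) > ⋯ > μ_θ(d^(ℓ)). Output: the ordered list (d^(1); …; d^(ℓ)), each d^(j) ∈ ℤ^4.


Barcode: M ≅ I[1,1], I[1,2], I[1,3], I[1,4], I[4,4]^2. HN layers by μ_θ (5 steps, strictly decreasing):
  μ^(1)=31; μ^(2)=7; μ^(3)=4; μ^(4)=-2; μ^(5)=-23

((1, 0, 0, 0); (0, 0, 1, 0); (2, 2, 0, 0); (1, 1, 1, 1); (0, 0, 0, 2))


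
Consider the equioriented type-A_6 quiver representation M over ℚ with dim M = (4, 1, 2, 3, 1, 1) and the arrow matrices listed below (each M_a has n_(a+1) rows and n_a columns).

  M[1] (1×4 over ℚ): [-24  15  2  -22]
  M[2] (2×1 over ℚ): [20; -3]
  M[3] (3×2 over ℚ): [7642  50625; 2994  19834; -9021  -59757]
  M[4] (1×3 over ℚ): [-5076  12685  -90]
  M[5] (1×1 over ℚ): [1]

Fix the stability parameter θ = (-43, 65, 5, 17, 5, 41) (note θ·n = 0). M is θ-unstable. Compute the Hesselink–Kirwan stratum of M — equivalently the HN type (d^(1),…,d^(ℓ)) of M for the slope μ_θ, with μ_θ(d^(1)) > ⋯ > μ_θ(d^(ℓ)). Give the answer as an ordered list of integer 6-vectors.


Barcode: M ≅ I[1,1]^3, I[1,4], I[3,6], I[4,4]. HN layers by μ_θ (6 steps, strictly decreasing):
  μ^(1)=41; μ^(2)=29; μ^(3)=17; μ^(4)=11; μ^(5)=5; μ^(6)=-43

((0, 0, 0, 0, 0, 1); (0, 1, 1, 1, 0, 0); (0, 0, 0, 1, 0, 0); (0, 0, 0, 1, 1, 0); (0, 0, 1, 0, 0, 0); (4, 0, 0, 0, 0, 0))


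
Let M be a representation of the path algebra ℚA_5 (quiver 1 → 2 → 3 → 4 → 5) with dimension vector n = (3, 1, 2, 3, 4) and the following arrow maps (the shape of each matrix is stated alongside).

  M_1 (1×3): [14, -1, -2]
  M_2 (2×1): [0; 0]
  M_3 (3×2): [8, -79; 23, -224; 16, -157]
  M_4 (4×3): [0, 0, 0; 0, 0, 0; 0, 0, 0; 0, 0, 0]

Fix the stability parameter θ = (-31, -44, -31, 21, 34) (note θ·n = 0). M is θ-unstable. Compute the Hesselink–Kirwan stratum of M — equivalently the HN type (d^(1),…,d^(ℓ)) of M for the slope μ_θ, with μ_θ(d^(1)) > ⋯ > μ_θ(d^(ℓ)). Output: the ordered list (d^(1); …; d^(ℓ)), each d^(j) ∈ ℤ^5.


Barcode: M ≅ I[1,1]^2, I[1,2], I[3,4]^2, I[4,4], I[5,5]^4. HN layers by μ_θ (4 steps, strictly decreasing):
  μ^(1)=34; μ^(2)=21; μ^(3)=-31; μ^(4)=-75/2

((0, 0, 0, 0, 4); (0, 0, 0, 3, 0); (2, 0, 2, 0, 0); (1, 1, 0, 0, 0))


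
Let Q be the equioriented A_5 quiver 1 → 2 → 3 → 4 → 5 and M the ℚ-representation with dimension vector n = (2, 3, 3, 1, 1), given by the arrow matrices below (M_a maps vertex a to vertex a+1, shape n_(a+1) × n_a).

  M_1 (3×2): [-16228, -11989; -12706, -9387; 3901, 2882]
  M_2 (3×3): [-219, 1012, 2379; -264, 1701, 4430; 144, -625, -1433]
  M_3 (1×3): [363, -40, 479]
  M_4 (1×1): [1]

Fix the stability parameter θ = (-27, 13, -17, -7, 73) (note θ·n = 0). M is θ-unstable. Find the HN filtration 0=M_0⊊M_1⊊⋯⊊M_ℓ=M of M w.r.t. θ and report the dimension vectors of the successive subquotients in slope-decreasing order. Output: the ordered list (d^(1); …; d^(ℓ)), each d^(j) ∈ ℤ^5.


Interval decomposition of M: I[1,3], I[1,5], I[2,3].
HN type (ℓ=4): μ^(1)=73; μ^(2)=-2; μ^(3)=-11/3; μ^(4)=-27

((0, 0, 0, 0, 1); (0, 2, 2, 0, 0); (0, 1, 1, 1, 0); (2, 0, 0, 0, 0))


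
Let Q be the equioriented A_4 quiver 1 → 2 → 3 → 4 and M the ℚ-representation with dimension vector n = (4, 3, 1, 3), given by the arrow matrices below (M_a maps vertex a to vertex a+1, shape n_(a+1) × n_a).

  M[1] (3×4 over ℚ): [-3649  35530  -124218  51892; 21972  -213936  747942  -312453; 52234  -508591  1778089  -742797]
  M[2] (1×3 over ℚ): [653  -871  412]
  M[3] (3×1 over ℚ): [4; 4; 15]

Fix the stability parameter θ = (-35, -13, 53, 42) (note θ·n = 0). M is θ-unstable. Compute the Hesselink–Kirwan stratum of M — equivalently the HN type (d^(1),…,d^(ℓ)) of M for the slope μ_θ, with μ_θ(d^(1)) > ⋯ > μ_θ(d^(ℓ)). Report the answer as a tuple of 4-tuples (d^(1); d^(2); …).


Via rank(M_{q-1}∘⋯∘M_p): M ≅ I[1,1], I[1,2]^2, I[1,4], I[4,4]^2.
μ_θ-semistable layers: μ^(1)=95/2; μ^(2)=42; μ^(3)=-13; μ^(4)=-35

((0, 0, 1, 1); (0, 0, 0, 2); (0, 3, 0, 0); (4, 0, 0, 0))


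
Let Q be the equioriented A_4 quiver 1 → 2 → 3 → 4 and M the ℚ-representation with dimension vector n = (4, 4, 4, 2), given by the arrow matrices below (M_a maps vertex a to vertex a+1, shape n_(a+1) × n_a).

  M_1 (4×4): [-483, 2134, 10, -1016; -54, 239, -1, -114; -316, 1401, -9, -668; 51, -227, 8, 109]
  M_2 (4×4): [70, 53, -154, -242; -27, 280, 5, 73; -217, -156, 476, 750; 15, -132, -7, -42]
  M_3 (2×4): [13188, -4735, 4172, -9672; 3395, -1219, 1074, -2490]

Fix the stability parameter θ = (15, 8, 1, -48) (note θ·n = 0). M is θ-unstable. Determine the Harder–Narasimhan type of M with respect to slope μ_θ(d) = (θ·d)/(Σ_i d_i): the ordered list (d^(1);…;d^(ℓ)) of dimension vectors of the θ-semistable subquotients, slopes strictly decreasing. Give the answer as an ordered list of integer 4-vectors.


Barcode: M ≅ I[1,3]^2, I[1,4]^2. HN layers by μ_θ (2 steps, strictly decreasing):
  μ^(1)=8; μ^(2)=-6

((2, 2, 2, 0); (2, 2, 2, 2))


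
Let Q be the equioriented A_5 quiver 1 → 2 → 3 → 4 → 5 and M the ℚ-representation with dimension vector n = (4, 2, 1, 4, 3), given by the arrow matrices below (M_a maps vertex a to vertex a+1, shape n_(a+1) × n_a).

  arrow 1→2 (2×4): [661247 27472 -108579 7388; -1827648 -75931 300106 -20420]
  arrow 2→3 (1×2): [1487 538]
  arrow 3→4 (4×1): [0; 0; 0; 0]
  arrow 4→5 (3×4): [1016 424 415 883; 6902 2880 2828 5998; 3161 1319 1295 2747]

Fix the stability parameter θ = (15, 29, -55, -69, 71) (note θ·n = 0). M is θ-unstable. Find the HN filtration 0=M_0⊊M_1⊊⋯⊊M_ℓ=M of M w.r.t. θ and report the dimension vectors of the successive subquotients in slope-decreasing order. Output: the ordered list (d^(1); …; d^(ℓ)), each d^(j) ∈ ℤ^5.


Interval decomposition of M: I[1,1]^2, I[1,2], I[1,3], I[4,4], I[4,5]^3.
HN type (ℓ=5): μ^(1)=71; μ^(2)=29; μ^(3)=15; μ^(4)=-11/3; μ^(5)=-69

((0, 0, 0, 0, 3); (0, 1, 0, 0, 0); (3, 0, 0, 0, 0); (1, 1, 1, 0, 0); (0, 0, 0, 4, 0))


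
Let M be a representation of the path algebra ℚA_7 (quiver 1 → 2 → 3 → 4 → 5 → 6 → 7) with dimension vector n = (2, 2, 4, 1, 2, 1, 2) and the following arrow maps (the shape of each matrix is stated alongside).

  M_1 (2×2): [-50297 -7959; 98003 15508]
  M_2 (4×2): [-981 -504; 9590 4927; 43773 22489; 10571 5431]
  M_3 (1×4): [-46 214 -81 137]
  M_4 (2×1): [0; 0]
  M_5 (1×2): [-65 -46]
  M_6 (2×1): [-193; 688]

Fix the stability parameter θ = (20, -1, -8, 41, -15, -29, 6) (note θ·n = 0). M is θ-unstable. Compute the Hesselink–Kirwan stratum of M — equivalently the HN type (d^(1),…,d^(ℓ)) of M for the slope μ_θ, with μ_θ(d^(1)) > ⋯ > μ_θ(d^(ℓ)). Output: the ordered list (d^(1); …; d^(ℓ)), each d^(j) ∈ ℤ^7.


Barcode: M ≅ I[1,3]^2, I[3,3], I[3,4], I[5,5], I[5,7], I[7,7]. HN layers by μ_θ (6 steps, strictly decreasing):
  μ^(1)=41; μ^(2)=6; μ^(3)=11/3; μ^(4)=-8; μ^(5)=-15; μ^(6)=-22

((0, 0, 0, 1, 0, 0, 0); (0, 0, 0, 0, 0, 0, 2); (2, 2, 2, 0, 0, 0, 0); (0, 0, 2, 0, 0, 0, 0); (0, 0, 0, 0, 1, 0, 0); (0, 0, 0, 0, 1, 1, 0))


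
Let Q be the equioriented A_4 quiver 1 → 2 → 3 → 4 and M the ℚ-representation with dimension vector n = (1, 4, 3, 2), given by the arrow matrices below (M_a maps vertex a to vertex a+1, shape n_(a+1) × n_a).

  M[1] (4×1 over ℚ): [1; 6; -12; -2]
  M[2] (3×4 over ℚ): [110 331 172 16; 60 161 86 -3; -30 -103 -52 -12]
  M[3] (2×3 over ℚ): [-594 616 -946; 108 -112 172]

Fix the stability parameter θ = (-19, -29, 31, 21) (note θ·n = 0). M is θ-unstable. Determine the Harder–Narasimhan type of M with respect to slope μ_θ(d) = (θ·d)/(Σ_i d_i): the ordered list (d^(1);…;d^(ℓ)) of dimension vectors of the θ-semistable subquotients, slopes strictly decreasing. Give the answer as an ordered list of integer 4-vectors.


Via rank(M_{q-1}∘⋯∘M_p): M ≅ I[1,2], I[2,2], I[2,3]^2, I[3,4], I[4,4].
μ_θ-semistable layers: μ^(1)=31; μ^(2)=26; μ^(3)=21; μ^(4)=-24; μ^(5)=-29

((0, 0, 2, 0); (0, 0, 1, 1); (0, 0, 0, 1); (1, 1, 0, 0); (0, 3, 0, 0))


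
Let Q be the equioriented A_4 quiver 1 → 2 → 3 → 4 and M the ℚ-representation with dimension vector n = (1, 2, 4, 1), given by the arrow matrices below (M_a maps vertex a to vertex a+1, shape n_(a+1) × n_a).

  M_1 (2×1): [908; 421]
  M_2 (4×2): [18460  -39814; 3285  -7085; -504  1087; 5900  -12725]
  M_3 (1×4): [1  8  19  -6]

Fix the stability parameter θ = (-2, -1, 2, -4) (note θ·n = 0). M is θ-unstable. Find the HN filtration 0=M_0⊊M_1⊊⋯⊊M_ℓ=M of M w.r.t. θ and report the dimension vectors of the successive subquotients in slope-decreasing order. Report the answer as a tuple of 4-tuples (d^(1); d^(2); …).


Via rank(M_{q-1}∘⋯∘M_p): M ≅ I[1,4], I[2,3], I[3,3]^2.
μ_θ-semistable layers: μ^(1)=2; μ^(2)=-1; μ^(3)=-2

((0, 0, 3, 0); (0, 2, 1, 1); (1, 0, 0, 0))


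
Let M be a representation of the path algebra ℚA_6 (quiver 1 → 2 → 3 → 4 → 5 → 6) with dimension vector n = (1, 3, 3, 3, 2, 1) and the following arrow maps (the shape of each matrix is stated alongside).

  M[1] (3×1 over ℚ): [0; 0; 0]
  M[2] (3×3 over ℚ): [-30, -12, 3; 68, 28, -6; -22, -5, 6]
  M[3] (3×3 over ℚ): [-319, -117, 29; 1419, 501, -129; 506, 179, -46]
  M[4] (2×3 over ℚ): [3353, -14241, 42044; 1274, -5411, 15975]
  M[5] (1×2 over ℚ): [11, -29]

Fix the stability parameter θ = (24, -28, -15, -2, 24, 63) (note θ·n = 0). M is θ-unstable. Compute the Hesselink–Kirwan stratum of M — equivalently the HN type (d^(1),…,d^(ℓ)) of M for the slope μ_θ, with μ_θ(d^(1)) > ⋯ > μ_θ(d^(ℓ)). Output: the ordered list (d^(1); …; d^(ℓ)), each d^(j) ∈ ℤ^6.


Interval decomposition of M: I[1,1], I[2,2], I[2,5], I[2,6], I[3,3], I[4,4].
HN type (ℓ=5): μ^(1)=63; μ^(2)=24; μ^(3)=-2; μ^(4)=-15; μ^(5)=-28

((0, 0, 0, 0, 0, 1); (1, 0, 0, 0, 2, 0); (0, 0, 0, 3, 0, 0); (0, 0, 3, 0, 0, 0); (0, 3, 0, 0, 0, 0))


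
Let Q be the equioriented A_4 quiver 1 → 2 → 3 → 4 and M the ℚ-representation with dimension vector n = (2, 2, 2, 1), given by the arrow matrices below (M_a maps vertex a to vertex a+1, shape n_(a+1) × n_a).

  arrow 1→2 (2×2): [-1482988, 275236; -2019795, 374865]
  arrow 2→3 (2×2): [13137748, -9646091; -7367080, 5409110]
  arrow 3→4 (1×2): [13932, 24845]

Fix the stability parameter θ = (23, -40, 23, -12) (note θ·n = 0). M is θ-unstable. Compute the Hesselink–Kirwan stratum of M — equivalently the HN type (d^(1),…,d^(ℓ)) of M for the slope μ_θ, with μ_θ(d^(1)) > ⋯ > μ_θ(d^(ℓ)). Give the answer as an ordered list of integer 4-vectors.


Interval decomposition of M: I[1,1], I[1,4], I[2,2], I[3,3].
HN type (ℓ=4): μ^(1)=23; μ^(2)=11/2; μ^(3)=-17/2; μ^(4)=-40

((1, 0, 1, 0); (0, 0, 1, 1); (1, 1, 0, 0); (0, 1, 0, 0))


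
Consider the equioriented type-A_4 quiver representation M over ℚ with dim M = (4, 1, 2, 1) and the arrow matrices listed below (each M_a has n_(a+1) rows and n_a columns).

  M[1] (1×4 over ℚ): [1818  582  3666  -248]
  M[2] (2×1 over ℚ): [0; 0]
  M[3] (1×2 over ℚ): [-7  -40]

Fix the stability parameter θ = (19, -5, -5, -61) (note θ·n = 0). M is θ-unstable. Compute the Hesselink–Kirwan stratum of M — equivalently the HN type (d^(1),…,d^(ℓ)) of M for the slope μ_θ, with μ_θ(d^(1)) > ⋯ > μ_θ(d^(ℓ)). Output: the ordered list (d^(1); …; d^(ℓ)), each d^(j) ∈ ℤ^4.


Barcode: M ≅ I[1,1]^3, I[1,2], I[3,3], I[3,4]. HN layers by μ_θ (4 steps, strictly decreasing):
  μ^(1)=19; μ^(2)=7; μ^(3)=-5; μ^(4)=-33

((3, 0, 0, 0); (1, 1, 0, 0); (0, 0, 1, 0); (0, 0, 1, 1))


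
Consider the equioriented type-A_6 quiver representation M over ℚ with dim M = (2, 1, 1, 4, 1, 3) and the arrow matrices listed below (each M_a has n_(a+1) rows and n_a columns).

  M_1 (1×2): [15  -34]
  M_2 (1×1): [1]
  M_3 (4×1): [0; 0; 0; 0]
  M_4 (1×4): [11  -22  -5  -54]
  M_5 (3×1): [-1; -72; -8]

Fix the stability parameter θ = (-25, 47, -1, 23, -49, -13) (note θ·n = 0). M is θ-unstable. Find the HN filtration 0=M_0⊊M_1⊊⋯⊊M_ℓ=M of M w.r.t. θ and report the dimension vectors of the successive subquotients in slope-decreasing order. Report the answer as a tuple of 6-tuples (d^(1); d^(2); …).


Interval decomposition of M: I[1,1], I[1,3], I[4,4]^3, I[4,6], I[6,6]^2.
HN type (ℓ=3): μ^(1)=23; μ^(2)=-13; μ^(3)=-25

((0, 1, 1, 3, 0, 0); (0, 0, 0, 1, 1, 3); (2, 0, 0, 0, 0, 0))


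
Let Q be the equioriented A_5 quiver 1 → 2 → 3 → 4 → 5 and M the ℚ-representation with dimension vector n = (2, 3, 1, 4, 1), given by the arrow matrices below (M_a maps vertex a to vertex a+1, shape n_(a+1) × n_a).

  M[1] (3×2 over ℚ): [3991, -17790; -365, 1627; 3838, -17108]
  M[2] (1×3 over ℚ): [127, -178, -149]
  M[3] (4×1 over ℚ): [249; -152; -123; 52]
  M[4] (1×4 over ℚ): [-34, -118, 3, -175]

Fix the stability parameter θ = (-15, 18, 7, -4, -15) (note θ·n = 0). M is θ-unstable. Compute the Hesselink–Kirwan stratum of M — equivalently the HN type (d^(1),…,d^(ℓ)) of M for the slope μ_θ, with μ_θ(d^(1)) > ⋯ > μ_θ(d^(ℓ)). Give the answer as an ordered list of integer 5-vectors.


Barcode: M ≅ I[1,2], I[1,5], I[2,2], I[4,4]^3. HN layers by μ_θ (4 steps, strictly decreasing):
  μ^(1)=18; μ^(2)=3/2; μ^(3)=-4; μ^(4)=-15

((0, 2, 0, 0, 0); (0, 1, 1, 1, 1); (0, 0, 0, 3, 0); (2, 0, 0, 0, 0))


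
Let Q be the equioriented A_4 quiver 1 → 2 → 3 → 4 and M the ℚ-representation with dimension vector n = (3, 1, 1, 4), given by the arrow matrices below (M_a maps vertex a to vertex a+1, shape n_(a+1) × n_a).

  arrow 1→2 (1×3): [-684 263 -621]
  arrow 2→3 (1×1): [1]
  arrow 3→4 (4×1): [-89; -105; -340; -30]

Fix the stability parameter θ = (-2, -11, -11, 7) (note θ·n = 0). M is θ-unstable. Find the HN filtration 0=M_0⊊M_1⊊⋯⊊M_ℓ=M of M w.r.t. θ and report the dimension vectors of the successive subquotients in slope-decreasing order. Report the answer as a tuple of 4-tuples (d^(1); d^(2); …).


Interval decomposition of M: I[1,1]^2, I[1,4], I[4,4]^3.
HN type (ℓ=3): μ^(1)=7; μ^(2)=-2; μ^(3)=-8

((0, 0, 0, 4); (2, 0, 0, 0); (1, 1, 1, 0))


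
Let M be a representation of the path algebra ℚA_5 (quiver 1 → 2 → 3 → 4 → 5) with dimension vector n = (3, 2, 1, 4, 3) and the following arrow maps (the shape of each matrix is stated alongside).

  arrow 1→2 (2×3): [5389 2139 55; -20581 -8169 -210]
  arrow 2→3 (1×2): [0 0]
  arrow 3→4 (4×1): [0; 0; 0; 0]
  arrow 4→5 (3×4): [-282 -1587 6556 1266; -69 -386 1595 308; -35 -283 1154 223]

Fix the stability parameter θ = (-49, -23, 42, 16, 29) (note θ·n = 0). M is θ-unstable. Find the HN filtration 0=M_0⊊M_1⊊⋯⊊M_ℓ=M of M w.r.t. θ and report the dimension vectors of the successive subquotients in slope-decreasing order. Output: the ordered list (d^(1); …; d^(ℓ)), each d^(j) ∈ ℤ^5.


Barcode: M ≅ I[1,1], I[1,2]^2, I[3,3], I[4,4], I[4,5]^3. HN layers by μ_θ (5 steps, strictly decreasing):
  μ^(1)=42; μ^(2)=29; μ^(3)=16; μ^(4)=-23; μ^(5)=-49

((0, 0, 1, 0, 0); (0, 0, 0, 0, 3); (0, 0, 0, 4, 0); (0, 2, 0, 0, 0); (3, 0, 0, 0, 0))


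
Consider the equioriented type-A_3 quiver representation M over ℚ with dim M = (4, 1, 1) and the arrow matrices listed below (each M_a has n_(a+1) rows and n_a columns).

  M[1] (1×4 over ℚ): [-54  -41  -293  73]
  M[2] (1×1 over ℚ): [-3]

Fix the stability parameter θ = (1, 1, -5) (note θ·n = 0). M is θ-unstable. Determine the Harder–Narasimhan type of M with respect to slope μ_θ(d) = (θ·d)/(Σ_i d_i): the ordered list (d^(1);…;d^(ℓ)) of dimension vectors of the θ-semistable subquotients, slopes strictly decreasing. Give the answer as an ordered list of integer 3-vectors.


Barcode: M ≅ I[1,1]^3, I[1,3]. HN layers by μ_θ (2 steps, strictly decreasing):
  μ^(1)=1; μ^(2)=-1

((3, 0, 0); (1, 1, 1))


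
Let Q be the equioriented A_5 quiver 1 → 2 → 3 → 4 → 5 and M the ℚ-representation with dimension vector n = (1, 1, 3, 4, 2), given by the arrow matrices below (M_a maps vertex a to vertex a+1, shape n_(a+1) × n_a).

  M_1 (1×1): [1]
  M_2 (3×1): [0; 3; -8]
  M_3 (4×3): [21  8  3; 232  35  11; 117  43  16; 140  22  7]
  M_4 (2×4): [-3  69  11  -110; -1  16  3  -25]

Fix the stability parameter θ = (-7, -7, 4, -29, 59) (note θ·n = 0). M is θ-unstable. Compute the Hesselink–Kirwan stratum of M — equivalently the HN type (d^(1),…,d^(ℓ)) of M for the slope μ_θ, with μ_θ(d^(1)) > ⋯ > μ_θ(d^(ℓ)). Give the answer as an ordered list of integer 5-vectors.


Interval decomposition of M: I[1,5], I[3,4], I[3,5], I[4,4].
HN type (ℓ=4): μ^(1)=59; μ^(2)=-39/4; μ^(3)=-25/2; μ^(4)=-29

((0, 0, 0, 0, 2); (1, 1, 1, 1, 0); (0, 0, 2, 2, 0); (0, 0, 0, 1, 0))


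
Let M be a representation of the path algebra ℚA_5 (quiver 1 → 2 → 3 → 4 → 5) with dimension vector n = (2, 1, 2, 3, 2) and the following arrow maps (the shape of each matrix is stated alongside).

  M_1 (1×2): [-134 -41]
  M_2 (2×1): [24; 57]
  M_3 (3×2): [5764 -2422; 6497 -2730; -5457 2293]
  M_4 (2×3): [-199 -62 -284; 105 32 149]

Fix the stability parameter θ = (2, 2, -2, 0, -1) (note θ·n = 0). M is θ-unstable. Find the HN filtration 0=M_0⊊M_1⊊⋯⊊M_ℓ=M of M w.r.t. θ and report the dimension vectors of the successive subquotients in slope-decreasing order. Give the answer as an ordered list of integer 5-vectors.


Barcode: M ≅ I[1,1], I[1,5], I[3,4], I[4,5]. HN layers by μ_θ (5 steps, strictly decreasing):
  μ^(1)=2; μ^(2)=1/5; μ^(3)=0; μ^(4)=-1/2; μ^(5)=-2

((1, 0, 0, 0, 0); (1, 1, 1, 1, 1); (0, 0, 0, 1, 0); (0, 0, 0, 1, 1); (0, 0, 1, 0, 0))


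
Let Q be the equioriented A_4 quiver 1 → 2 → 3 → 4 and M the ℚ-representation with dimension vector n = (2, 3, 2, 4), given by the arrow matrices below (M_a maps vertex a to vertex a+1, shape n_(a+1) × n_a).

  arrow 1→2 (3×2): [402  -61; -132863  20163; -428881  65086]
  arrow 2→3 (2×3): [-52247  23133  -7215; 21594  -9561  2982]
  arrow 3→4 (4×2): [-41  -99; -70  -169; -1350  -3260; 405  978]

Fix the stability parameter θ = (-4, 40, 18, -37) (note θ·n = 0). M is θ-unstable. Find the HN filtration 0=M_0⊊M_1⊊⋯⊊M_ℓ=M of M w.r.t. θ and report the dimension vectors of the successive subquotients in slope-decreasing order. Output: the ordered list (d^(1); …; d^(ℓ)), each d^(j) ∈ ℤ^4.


Barcode: M ≅ I[1,4]^2, I[2,2], I[4,4]^2. HN layers by μ_θ (4 steps, strictly decreasing):
  μ^(1)=40; μ^(2)=7; μ^(3)=-4; μ^(4)=-37

((0, 1, 0, 0); (0, 2, 2, 2); (2, 0, 0, 0); (0, 0, 0, 2))


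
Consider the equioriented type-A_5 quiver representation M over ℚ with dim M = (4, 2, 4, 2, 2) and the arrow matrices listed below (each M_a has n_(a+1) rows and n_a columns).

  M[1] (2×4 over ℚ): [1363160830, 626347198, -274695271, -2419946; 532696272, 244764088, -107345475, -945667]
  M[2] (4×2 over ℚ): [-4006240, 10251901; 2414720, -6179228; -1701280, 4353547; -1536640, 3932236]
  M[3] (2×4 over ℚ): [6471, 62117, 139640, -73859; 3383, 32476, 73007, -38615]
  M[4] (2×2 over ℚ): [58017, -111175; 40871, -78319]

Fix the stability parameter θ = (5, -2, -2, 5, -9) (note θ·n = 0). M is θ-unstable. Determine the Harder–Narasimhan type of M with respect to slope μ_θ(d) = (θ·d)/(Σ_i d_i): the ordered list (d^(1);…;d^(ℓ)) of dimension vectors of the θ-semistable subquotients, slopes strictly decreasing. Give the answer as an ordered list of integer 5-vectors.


Barcode: M ≅ I[1,1]^2, I[1,2], I[1,5], I[3,3]^2, I[3,5]. HN layers by μ_θ (4 steps, strictly decreasing):
  μ^(1)=5; μ^(2)=3/2; μ^(3)=-3/5; μ^(4)=-2

((2, 0, 0, 0, 0); (1, 1, 0, 0, 0); (1, 1, 1, 1, 1); (0, 0, 3, 1, 1))


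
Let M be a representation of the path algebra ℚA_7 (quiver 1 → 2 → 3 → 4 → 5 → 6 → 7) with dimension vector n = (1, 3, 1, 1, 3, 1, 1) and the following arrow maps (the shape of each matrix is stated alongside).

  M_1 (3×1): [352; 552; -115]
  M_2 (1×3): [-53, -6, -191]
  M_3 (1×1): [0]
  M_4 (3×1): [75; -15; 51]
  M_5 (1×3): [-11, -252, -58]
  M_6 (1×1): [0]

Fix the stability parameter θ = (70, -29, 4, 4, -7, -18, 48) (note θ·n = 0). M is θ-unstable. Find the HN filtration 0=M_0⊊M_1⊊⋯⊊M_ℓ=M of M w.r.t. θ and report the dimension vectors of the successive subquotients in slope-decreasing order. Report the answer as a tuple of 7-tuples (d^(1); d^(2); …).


Interval decomposition of M: I[1,3], I[2,2]^2, I[4,6], I[5,5]^2, I[7,7].
HN type (ℓ=4): μ^(1)=48; μ^(2)=15; μ^(3)=-7; μ^(4)=-29

((0, 0, 0, 0, 0, 0, 1); (1, 1, 1, 0, 0, 0, 0); (0, 0, 0, 1, 3, 1, 0); (0, 2, 0, 0, 0, 0, 0))


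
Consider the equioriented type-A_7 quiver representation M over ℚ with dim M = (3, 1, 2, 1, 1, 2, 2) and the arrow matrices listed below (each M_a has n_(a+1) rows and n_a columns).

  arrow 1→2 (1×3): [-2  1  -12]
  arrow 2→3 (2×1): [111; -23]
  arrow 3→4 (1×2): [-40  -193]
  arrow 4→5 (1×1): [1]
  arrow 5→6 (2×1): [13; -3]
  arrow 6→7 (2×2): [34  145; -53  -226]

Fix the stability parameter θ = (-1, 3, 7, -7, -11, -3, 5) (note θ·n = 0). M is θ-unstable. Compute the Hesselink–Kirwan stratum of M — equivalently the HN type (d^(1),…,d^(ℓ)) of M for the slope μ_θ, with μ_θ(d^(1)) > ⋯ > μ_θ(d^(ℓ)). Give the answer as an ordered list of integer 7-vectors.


Via rank(M_{q-1}∘⋯∘M_p): M ≅ I[1,1]^2, I[1,7], I[3,3], I[6,7].
μ_θ-semistable layers: μ^(1)=7; μ^(2)=5; μ^(3)=-1; μ^(4)=-2; μ^(5)=-3

((0, 0, 1, 0, 0, 0, 0); (0, 0, 0, 0, 0, 0, 2); (2, 0, 0, 0, 0, 0, 0); (1, 1, 1, 1, 1, 1, 0); (0, 0, 0, 0, 0, 1, 0))


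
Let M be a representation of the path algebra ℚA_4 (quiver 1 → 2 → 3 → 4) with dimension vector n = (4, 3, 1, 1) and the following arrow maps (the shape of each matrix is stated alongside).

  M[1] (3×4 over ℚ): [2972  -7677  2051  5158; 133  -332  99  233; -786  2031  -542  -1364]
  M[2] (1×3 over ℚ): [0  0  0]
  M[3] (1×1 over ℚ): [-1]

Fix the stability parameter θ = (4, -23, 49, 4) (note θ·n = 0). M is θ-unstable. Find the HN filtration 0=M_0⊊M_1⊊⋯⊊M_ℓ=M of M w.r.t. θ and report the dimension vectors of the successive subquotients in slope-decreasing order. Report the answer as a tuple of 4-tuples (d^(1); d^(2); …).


Interval decomposition of M: I[1,1], I[1,2]^3, I[3,4].
HN type (ℓ=3): μ^(1)=53/2; μ^(2)=4; μ^(3)=-19/2

((0, 0, 1, 1); (1, 0, 0, 0); (3, 3, 0, 0))


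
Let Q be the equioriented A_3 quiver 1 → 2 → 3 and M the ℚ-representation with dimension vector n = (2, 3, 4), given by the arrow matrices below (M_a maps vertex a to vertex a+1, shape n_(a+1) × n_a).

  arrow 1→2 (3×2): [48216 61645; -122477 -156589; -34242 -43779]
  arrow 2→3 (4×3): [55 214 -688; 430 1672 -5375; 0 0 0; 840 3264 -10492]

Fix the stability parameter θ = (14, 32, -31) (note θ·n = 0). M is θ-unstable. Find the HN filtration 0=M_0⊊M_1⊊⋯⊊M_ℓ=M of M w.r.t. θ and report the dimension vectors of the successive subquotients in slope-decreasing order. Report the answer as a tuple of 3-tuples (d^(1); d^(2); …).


Barcode: M ≅ I[1,2], I[1,3], I[2,3], I[3,3]^2. HN layers by μ_θ (5 steps, strictly decreasing):
  μ^(1)=32; μ^(2)=14; μ^(3)=5; μ^(4)=1/2; μ^(5)=-31

((0, 1, 0); (1, 0, 0); (1, 1, 1); (0, 1, 1); (0, 0, 2))


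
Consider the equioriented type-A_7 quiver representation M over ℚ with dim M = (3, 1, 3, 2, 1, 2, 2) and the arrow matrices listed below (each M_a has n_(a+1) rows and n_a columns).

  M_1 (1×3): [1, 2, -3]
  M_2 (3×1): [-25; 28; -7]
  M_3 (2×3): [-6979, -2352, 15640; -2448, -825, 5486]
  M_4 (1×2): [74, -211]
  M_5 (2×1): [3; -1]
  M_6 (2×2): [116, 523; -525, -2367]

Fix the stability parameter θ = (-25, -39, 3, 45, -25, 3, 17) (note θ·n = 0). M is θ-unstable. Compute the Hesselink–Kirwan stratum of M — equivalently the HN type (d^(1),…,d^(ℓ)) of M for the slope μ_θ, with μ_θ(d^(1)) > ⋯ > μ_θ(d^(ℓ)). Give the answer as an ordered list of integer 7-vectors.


Interval decomposition of M: I[1,1]^2, I[1,7], I[3,3], I[3,4], I[6,7].
HN type (ℓ=6): μ^(1)=45; μ^(2)=17; μ^(3)=23/3; μ^(4)=3; μ^(5)=-25; μ^(6)=-32

((0, 0, 0, 1, 0, 0, 0); (0, 0, 0, 0, 0, 0, 2); (0, 0, 0, 1, 1, 1, 0); (0, 0, 3, 0, 0, 1, 0); (2, 0, 0, 0, 0, 0, 0); (1, 1, 0, 0, 0, 0, 0))


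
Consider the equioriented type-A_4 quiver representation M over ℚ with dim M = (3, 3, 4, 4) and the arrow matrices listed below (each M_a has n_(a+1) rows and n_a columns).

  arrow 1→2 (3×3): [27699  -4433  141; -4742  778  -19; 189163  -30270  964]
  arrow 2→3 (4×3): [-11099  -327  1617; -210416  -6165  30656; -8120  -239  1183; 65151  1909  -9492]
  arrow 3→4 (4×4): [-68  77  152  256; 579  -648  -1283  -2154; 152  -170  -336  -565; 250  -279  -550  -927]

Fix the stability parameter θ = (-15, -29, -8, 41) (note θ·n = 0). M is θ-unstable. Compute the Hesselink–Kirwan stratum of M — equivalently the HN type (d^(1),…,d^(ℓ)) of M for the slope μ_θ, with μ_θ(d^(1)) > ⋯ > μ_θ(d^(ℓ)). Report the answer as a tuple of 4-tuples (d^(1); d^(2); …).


Barcode: M ≅ I[1,4]^3, I[3,3], I[4,4]. HN layers by μ_θ (3 steps, strictly decreasing):
  μ^(1)=41; μ^(2)=-8; μ^(3)=-22

((0, 0, 0, 4); (0, 0, 4, 0); (3, 3, 0, 0))


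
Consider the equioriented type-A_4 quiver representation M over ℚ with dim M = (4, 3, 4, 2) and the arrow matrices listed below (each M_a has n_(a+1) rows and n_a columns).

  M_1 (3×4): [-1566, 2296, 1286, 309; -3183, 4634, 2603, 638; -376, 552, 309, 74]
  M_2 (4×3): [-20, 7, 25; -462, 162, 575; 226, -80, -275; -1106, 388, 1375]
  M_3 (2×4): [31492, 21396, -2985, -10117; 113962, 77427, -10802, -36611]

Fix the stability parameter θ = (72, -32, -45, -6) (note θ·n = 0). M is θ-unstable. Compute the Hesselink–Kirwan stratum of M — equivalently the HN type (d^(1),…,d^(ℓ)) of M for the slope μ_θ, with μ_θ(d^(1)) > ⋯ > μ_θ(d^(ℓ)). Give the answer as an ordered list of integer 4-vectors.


Via rank(M_{q-1}∘⋯∘M_p): M ≅ I[1,1], I[1,2], I[1,3]^2, I[3,4]^2.
μ_θ-semistable layers: μ^(1)=72; μ^(2)=20; μ^(3)=-5/3; μ^(4)=-6; μ^(5)=-45

((1, 0, 0, 0); (1, 1, 0, 0); (2, 2, 2, 0); (0, 0, 0, 2); (0, 0, 2, 0))


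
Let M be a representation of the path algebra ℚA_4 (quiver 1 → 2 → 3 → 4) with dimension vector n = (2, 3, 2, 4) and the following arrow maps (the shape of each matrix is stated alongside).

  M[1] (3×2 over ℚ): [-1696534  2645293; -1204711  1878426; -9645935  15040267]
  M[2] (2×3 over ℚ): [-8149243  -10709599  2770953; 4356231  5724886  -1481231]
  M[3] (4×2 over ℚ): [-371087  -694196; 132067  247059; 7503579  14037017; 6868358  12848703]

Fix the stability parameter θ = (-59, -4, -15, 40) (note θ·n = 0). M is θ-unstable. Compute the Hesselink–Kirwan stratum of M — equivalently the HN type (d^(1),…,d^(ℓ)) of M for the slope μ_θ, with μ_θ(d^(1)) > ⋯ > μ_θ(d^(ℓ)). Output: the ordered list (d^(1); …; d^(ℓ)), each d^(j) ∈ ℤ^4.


Interval decomposition of M: I[1,4]^2, I[2,2], I[4,4]^2.
HN type (ℓ=4): μ^(1)=40; μ^(2)=-4; μ^(3)=-19/2; μ^(4)=-59

((0, 0, 0, 4); (0, 1, 0, 0); (0, 2, 2, 0); (2, 0, 0, 0))


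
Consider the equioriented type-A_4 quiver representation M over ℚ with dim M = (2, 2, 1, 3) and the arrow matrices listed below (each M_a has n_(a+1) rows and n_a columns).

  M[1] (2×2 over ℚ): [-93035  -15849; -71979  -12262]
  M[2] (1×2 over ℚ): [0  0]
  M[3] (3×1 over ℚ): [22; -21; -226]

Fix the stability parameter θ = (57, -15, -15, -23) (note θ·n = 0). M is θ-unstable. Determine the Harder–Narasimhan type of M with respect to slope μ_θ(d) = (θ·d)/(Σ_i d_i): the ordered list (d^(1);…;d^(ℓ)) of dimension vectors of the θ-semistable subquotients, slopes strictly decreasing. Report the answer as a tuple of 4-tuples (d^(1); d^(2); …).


Barcode: M ≅ I[1,2]^2, I[3,4], I[4,4]^2. HN layers by μ_θ (3 steps, strictly decreasing):
  μ^(1)=21; μ^(2)=-19; μ^(3)=-23

((2, 2, 0, 0); (0, 0, 1, 1); (0, 0, 0, 2))


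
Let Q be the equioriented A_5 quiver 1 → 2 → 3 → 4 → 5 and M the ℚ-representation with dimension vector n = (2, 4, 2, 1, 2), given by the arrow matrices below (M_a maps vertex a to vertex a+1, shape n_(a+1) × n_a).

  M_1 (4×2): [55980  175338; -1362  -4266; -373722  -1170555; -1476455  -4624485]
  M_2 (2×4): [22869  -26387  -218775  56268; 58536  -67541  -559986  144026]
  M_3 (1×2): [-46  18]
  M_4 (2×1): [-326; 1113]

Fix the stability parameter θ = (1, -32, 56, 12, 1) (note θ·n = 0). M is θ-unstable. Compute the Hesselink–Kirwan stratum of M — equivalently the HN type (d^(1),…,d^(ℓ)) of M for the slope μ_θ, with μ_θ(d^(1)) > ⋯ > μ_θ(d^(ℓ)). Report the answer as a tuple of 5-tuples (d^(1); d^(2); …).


Barcode: M ≅ I[1,2], I[1,5], I[2,2], I[2,3], I[5,5]. HN layers by μ_θ (5 steps, strictly decreasing):
  μ^(1)=56; μ^(2)=23; μ^(3)=1; μ^(4)=-31/2; μ^(5)=-32

((0, 0, 1, 0, 0); (0, 0, 1, 1, 1); (0, 0, 0, 0, 1); (2, 2, 0, 0, 0); (0, 2, 0, 0, 0))


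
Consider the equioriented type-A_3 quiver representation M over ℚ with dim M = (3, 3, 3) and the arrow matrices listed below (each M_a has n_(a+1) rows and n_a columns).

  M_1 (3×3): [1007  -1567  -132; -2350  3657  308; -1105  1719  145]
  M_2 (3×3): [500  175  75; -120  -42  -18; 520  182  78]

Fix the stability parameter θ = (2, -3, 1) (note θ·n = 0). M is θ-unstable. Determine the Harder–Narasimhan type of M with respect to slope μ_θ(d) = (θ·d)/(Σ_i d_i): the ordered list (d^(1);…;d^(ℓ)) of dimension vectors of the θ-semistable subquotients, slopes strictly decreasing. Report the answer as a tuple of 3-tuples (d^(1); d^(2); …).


Interval decomposition of M: I[1,2]^2, I[1,3], I[3,3]^2.
HN type (ℓ=2): μ^(1)=1; μ^(2)=-1/2

((0, 0, 3); (3, 3, 0))


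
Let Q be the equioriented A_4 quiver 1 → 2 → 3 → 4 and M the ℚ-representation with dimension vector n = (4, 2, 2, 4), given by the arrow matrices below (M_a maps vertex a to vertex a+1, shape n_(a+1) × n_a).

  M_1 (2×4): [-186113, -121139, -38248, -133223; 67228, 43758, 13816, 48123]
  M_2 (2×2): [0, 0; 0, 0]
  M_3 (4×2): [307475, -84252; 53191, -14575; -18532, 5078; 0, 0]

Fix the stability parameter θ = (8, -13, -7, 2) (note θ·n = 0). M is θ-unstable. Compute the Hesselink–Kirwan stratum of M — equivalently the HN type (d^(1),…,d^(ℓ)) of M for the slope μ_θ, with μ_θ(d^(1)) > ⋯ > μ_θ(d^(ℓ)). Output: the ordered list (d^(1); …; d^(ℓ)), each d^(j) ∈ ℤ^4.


Barcode: M ≅ I[1,1]^2, I[1,2]^2, I[3,4]^2, I[4,4]^2. HN layers by μ_θ (4 steps, strictly decreasing):
  μ^(1)=8; μ^(2)=2; μ^(3)=-5/2; μ^(4)=-7

((2, 0, 0, 0); (0, 0, 0, 4); (2, 2, 0, 0); (0, 0, 2, 0))


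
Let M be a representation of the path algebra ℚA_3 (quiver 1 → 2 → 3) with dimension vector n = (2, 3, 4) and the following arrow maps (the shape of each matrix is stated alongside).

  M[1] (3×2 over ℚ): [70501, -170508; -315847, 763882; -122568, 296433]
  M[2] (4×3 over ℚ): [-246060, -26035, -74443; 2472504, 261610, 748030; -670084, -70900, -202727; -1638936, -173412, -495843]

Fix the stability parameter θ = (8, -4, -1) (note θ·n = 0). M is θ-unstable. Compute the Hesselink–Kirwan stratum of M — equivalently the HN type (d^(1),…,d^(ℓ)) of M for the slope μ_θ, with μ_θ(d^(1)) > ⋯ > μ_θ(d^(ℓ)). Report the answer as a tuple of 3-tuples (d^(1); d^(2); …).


Interval decomposition of M: I[1,3]^2, I[2,3], I[3,3].
HN type (ℓ=3): μ^(1)=1; μ^(2)=-1; μ^(3)=-4

((2, 2, 2); (0, 0, 2); (0, 1, 0))


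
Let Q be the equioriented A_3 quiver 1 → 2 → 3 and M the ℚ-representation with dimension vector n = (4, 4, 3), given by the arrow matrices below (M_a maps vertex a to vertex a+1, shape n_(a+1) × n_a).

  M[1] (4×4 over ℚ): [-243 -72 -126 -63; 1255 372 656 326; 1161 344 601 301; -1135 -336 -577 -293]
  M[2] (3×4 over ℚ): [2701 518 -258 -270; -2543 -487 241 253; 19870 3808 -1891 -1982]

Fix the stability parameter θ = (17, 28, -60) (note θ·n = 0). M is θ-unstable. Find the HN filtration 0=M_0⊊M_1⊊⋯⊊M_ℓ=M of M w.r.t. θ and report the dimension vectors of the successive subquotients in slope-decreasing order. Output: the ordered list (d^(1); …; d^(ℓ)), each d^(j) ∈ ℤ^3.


Via rank(M_{q-1}∘⋯∘M_p): M ≅ I[1,1], I[1,3]^3, I[2,2].
μ_θ-semistable layers: μ^(1)=28; μ^(2)=17; μ^(3)=-5

((0, 1, 0); (1, 0, 0); (3, 3, 3))


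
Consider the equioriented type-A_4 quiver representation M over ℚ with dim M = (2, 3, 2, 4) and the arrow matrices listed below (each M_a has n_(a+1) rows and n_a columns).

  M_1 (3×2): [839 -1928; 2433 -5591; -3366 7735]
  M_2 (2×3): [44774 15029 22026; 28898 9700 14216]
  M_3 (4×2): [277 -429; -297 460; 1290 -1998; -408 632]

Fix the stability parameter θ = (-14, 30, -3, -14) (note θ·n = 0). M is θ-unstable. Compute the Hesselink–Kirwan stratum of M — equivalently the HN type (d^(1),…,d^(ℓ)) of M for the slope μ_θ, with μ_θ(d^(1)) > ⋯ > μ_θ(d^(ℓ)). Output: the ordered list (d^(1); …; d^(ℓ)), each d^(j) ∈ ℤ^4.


Via rank(M_{q-1}∘⋯∘M_p): M ≅ I[1,4]^2, I[2,2], I[4,4]^2.
μ_θ-semistable layers: μ^(1)=30; μ^(2)=13/3; μ^(3)=-14

((0, 1, 0, 0); (0, 2, 2, 2); (2, 0, 0, 2))


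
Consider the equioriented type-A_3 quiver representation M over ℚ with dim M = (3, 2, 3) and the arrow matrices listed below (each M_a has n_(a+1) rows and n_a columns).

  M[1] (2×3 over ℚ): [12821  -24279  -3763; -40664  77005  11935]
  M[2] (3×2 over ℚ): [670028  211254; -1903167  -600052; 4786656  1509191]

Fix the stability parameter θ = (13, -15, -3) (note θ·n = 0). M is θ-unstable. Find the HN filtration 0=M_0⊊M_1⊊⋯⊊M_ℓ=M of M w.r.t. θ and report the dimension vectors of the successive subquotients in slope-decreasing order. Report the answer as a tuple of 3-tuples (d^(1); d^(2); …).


Barcode: M ≅ I[1,1], I[1,3]^2, I[3,3]. HN layers by μ_θ (3 steps, strictly decreasing):
  μ^(1)=13; μ^(2)=-5/3; μ^(3)=-3

((1, 0, 0); (2, 2, 2); (0, 0, 1))


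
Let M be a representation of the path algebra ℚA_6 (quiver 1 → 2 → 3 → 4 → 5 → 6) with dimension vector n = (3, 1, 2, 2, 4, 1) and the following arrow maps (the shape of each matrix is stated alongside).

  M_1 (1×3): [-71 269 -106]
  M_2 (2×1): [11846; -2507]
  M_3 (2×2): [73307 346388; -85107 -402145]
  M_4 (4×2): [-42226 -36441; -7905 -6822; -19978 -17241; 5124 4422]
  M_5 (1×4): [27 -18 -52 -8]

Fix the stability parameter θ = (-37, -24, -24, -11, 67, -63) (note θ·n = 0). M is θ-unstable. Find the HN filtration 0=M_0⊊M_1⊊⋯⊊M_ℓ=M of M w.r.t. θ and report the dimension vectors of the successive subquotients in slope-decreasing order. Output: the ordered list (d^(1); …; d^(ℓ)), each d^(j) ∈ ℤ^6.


Interval decomposition of M: I[1,1]^2, I[1,6], I[3,5], I[5,5]^2.
HN type (ℓ=5): μ^(1)=67; μ^(2)=2; μ^(3)=-11; μ^(4)=-24; μ^(5)=-37

((0, 0, 0, 0, 3, 0); (0, 0, 0, 0, 1, 1); (0, 0, 0, 2, 0, 0); (0, 1, 2, 0, 0, 0); (3, 0, 0, 0, 0, 0))


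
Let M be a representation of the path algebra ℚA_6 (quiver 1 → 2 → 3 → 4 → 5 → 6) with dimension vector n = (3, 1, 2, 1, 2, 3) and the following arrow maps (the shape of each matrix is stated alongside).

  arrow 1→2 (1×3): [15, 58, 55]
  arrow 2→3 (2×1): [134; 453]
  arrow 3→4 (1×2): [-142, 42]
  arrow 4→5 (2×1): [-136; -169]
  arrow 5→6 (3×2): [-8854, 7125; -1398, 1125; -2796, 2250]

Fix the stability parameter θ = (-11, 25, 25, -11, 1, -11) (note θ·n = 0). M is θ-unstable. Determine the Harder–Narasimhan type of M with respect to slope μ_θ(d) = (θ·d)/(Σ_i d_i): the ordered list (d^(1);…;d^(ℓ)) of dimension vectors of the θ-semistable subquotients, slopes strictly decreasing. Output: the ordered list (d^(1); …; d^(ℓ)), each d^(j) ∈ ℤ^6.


Interval decomposition of M: I[1,1]^2, I[1,6], I[3,3], I[5,5], I[6,6]^2.
HN type (ℓ=4): μ^(1)=25; μ^(2)=29/5; μ^(3)=1; μ^(4)=-11

((0, 0, 1, 0, 0, 0); (0, 1, 1, 1, 1, 1); (0, 0, 0, 0, 1, 0); (3, 0, 0, 0, 0, 2))


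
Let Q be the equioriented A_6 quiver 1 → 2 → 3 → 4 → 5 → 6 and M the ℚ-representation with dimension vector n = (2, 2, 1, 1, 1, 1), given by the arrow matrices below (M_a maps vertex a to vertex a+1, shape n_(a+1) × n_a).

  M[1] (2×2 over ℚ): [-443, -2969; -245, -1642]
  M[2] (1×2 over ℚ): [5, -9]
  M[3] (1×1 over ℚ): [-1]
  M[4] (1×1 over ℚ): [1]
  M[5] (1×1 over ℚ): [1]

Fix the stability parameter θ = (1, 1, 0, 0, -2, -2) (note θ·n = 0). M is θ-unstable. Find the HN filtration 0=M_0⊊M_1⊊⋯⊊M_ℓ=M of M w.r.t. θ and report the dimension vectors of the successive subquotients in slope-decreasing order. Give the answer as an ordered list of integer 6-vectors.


Barcode: M ≅ I[1,2], I[1,6]. HN layers by μ_θ (2 steps, strictly decreasing):
  μ^(1)=1; μ^(2)=-1/3

((1, 1, 0, 0, 0, 0); (1, 1, 1, 1, 1, 1))


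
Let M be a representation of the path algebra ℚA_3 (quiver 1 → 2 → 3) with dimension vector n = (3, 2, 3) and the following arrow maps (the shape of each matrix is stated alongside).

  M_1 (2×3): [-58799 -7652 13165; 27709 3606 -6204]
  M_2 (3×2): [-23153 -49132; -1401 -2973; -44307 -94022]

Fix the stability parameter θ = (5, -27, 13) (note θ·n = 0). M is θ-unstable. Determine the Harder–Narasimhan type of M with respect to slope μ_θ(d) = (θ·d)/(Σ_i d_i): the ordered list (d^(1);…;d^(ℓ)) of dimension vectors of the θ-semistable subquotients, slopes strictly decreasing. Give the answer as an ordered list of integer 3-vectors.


Interval decomposition of M: I[1,1], I[1,3]^2, I[3,3].
HN type (ℓ=3): μ^(1)=13; μ^(2)=5; μ^(3)=-11

((0, 0, 3); (1, 0, 0); (2, 2, 0))


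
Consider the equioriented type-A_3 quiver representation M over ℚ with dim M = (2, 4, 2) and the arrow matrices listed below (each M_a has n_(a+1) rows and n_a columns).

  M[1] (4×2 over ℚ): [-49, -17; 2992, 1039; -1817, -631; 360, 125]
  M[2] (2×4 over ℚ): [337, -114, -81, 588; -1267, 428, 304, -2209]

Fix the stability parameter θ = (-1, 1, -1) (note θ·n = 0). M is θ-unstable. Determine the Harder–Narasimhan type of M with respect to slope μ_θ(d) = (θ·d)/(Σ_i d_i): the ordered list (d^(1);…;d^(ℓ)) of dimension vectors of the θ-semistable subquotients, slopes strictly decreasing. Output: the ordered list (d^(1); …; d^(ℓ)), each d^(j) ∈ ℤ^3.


Interval decomposition of M: I[1,3]^2, I[2,2]^2.
HN type (ℓ=3): μ^(1)=1; μ^(2)=0; μ^(3)=-1

((0, 2, 0); (0, 2, 2); (2, 0, 0))


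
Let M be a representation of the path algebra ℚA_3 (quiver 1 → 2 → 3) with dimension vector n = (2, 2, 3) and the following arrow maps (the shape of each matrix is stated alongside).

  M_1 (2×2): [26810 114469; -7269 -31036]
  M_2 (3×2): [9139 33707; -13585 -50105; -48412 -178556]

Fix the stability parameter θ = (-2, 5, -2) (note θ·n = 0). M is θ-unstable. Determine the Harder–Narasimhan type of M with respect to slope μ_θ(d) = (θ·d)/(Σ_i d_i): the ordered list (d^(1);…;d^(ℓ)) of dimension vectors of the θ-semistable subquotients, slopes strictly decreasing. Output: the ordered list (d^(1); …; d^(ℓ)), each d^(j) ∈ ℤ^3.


Via rank(M_{q-1}∘⋯∘M_p): M ≅ I[1,2], I[1,3], I[3,3]^2.
μ_θ-semistable layers: μ^(1)=5; μ^(2)=3/2; μ^(3)=-2

((0, 1, 0); (0, 1, 1); (2, 0, 2))
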